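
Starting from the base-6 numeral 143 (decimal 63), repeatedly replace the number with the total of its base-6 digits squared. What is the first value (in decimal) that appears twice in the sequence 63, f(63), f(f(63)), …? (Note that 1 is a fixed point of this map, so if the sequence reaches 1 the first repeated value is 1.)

26

63 = (1,4,3)_6 → 1² + 4² + 3² = 26
26 = (4,2)_6 → 4² + 2² = 20
20 = (3,2)_6 → 3² + 2² = 13
13 = (2,1)_6 → 2² + 1² = 5
5 = (5)_6 → 5² = 25
25 = (4,1)_6 → 4² + 1² = 17
17 = (2,5)_6 → 2² + 5² = 29
29 = (4,5)_6 → 4² + 5² = 41
41 = (1,0,5)_6 → 1² + 0² + 5² = 26  — 26 already appeared earlier.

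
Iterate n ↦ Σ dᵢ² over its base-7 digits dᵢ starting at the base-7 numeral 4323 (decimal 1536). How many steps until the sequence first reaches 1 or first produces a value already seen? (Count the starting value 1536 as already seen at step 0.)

5

1536 = (4,3,2,3)_7 → 4² + 3² + 2² + 3² = 38
38 = (5,3)_7 → 5² + 3² = 34
34 = (4,6)_7 → 4² + 6² = 52
52 = (1,0,3)_7 → 1² + 0² + 3² = 10
10 = (1,3)_7 → 1² + 3² = 10  — 10 repeats.
That took 5 steps.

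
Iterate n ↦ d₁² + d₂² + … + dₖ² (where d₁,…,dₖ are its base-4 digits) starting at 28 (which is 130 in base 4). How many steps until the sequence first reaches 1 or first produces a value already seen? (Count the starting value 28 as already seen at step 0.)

4

28 = (1,3,0)_4 → 1² + 3² + 0² = 10
10 = (2,2)_4 → 2² + 2² = 8
8 = (2,0)_4 → 2² + 0² = 4
4 = (1,0)_4 → 1² + 0² = 1  — reached 1.
That took 4 steps.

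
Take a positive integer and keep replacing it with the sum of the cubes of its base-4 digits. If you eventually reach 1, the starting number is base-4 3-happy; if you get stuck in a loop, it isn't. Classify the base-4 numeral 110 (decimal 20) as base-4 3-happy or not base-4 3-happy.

20 = (1,1,0)_4 → 1³ + 1³ + 0³ = 1 + 1 + 0 = 2
2 = (2)_4 → 2³ = 8
8 = (2,0)_4 → 2³ + 0³ = 8 + 0 = 8  — 8 already seen; the sequence cycles without reaching 1.

not base-4 3-happy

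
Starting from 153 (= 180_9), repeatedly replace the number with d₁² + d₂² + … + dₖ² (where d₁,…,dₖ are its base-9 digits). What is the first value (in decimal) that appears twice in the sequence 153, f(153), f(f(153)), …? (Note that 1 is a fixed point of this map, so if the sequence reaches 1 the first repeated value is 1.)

65

153 = (1,8,0)_9 → 65
65 = (7,2)_9 → 53
53 = (5,8)_9 → 89
89 = (1,0,8)_9 → 65  — 65 already appeared earlier.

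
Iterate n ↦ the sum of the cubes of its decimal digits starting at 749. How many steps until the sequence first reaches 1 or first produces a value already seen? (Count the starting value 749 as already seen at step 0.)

6

749 → 7³ + 4³ + 9³ = 343 + 64 + 729 = 1136
1136 → 1³ + 1³ + 3³ + 6³ = 1 + 1 + 27 + 216 = 245
245 → 2³ + 4³ + 5³ = 8 + 64 + 125 = 197
197 → 1³ + 9³ + 7³ = 1 + 729 + 343 = 1073
1073 → 1³ + 0³ + 7³ + 3³ = 1 + 0 + 343 + 27 = 371
371 → 3³ + 7³ + 1³ = 27 + 343 + 1 = 371  — 371 repeats.
That took 6 steps.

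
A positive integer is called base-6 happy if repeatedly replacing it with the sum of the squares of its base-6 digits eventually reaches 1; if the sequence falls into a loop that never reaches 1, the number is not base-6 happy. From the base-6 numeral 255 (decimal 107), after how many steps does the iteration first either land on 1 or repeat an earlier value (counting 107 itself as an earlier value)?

107 = (2,5,5)_6 → 2² + 5² + 5² = 54
54 = (1,3,0)_6 → 1² + 3² + 0² = 10
10 = (1,4)_6 → 1² + 4² = 17
17 = (2,5)_6 → 2² + 5² = 29
29 = (4,5)_6 → 4² + 5² = 41
41 = (1,0,5)_6 → 1² + 0² + 5² = 26
26 = (4,2)_6 → 4² + 2² = 20
20 = (3,2)_6 → 3² + 2² = 13
13 = (2,1)_6 → 2² + 1² = 5
5 = (5)_6 → 5² = 25
25 = (4,1)_6 → 4² + 1² = 17  — 17 repeats.
That took 11 steps.

11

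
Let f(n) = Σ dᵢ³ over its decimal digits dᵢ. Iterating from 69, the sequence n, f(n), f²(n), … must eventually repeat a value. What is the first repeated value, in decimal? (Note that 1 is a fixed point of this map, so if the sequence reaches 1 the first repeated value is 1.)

153

69 → 945
945 → 918
918 → 1242
1242 → 81
81 → 513
513 → 153
153 → 153  — 153 already appeared earlier.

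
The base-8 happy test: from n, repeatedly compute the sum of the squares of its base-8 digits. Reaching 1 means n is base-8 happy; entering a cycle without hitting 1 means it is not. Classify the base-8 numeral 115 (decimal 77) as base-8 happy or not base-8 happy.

77 = (1,1,5)_8 → 1² + 1² + 5² = 1 + 1 + 25 = 27
27 = (3,3)_8 → 3² + 3² = 9 + 9 = 18
18 = (2,2)_8 → 2² + 2² = 4 + 4 = 8
8 = (1,0)_8 → 1² + 0² = 1 + 0 = 1  — reached 1.

base-8 happy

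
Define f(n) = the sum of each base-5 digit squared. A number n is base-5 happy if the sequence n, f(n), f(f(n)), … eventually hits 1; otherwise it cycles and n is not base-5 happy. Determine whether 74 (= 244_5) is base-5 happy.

not base-5 happy

74 = (2,4,4)_5 → 36
36 = (1,2,1)_5 → 6
6 = (1,1)_5 → 2
2 = (2)_5 → 4
4 = (4)_5 → 16
16 = (3,1)_5 → 10
10 = (2,0)_5 → 4  — 4 already seen; the sequence cycles without reaching 1.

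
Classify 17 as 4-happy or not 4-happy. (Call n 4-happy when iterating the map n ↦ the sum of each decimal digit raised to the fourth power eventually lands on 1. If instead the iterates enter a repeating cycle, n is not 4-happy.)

17 → 1⁴ + 7⁴ = 1 + 2401 = 2402
2402 → 2⁴ + 4⁴ + 0⁴ + 2⁴ = 16 + 256 + 0 + 16 = 288
288 → 2⁴ + 8⁴ + 8⁴ = 16 + 4096 + 4096 = 8208
8208 → 8⁴ + 2⁴ + 0⁴ + 8⁴ = 4096 + 16 + 0 + 4096 = 8208  — 8208 already seen; the sequence cycles without reaching 1.

not 4-happy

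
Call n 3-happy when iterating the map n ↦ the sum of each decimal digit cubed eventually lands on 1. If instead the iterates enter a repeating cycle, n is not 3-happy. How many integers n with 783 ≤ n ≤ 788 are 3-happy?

1

783: 783 → 882 → 1032 → 36 → 243 → 99 → 1458 → 702 → 351 → 153 → 153  (repeats 153)
784: 784 → 919 → 1459 → 919  (repeats 919)
785: 785 → 980 → 1241 → 74 → 407 → 407  (repeats 407)
786: 786 → 1071 → 345 → 216 → 225 → 141 → 66 → 432 → 99 → 1458 → 702 → 351 → 153 → 153  (repeats 153)
787: 787 → 1198 → 1243 → 100 → 1  (reaches 1)
788: 788 → 1367 → 587 → 980 → 1241 → 74 → 407 → 407  (repeats 407)
3-happy: 787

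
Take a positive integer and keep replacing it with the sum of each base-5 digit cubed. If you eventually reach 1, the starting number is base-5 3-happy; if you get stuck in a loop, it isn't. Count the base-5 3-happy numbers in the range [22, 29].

1

22: 22 → 72 → 80 → 28 → 28  (repeats 28)
23: 23 → 91 → 55 → 9 → 65 → 35 → 9  (repeats 9)
24: 24 → 128 → 28 → 28  (repeats 28)
25: 25 → 1  (reaches 1)
26: 26 → 2 → 8 → 28 → 28  (repeats 28)
27: 27 → 9 → 65 → 35 → 9  (repeats 9)
28: 28 → 28  (repeats 28)
29: 29 → 65 → 35 → 9 → 65  (repeats 65)
base-5 3-happy: 25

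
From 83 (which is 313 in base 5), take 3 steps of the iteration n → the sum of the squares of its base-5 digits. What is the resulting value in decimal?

83 = (3,1,3)_5 → 3² + 1² + 3² = 19
19 = (3,4)_5 → 3² + 4² = 25
25 = (1,0,0)_5 → 1² + 0² + 0² = 1

1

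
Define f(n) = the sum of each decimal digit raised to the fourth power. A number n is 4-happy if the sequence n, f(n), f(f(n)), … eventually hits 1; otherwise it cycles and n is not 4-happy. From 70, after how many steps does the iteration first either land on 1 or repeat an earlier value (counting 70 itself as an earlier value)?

70 → 7⁴ + 0⁴ = 2401 + 0 = 2401
2401 → 2⁴ + 4⁴ + 0⁴ + 1⁴ = 16 + 256 + 0 + 1 = 273
273 → 2⁴ + 7⁴ + 3⁴ = 16 + 2401 + 81 = 2498
2498 → 2⁴ + 4⁴ + 9⁴ + 8⁴ = 16 + 256 + 6561 + 4096 = 10929
10929 → 1⁴ + 0⁴ + 9⁴ + 2⁴ + 9⁴ = 1 + 0 + 6561 + 16 + 6561 = 13139
13139 → 1⁴ + 3⁴ + 1⁴ + 3⁴ + 9⁴ = 1 + 81 + 1 + 81 + 6561 = 6725
6725 → 6⁴ + 7⁴ + 2⁴ + 5⁴ = 1296 + 2401 + 16 + 625 = 4338
4338 → 4⁴ + 3⁴ + 3⁴ + 8⁴ = 256 + 81 + 81 + 4096 = 4514
4514 → 4⁴ + 5⁴ + 1⁴ + 4⁴ = 256 + 625 + 1 + 256 = 1138
1138 → 1⁴ + 1⁴ + 3⁴ + 8⁴ = 1 + 1 + 81 + 4096 = 4179
4179 → 4⁴ + 1⁴ + 7⁴ + 9⁴ = 256 + 1 + 2401 + 6561 = 9219
9219 → 9⁴ + 2⁴ + 1⁴ + 9⁴ = 6561 + 16 + 1 + 6561 = 13139  — 13139 repeats.
That took 12 steps.

12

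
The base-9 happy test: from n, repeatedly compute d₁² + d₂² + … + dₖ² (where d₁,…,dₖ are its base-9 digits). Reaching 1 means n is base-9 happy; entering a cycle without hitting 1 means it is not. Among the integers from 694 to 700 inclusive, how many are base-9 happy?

1

694: 694 → 90 → 2 → 4 → 16 → 50 → 50  — not base-9 happy
695: 695 → 93 → 11 → 5 → 25 → 53 → 89 → 65 → 53  — not base-9 happy
696: 696 → 98 → 66 → 58 → 52 → 74 → 68 → 74  — not base-9 happy
697: 697 → 105 → 41 → 41  — not base-9 happy
698: 698 → 114 → 46 → 26 → 68 → 74 → 68  — not base-9 happy
699: 699 → 125 → 81 → 1  — base-9 happy
700: 700 → 138 → 46 → 26 → 68 → 74 → 68  — not base-9 happy
base-9 happy: 699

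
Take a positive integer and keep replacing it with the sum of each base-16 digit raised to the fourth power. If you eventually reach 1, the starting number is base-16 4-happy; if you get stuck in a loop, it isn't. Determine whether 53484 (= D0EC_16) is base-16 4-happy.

not base-16 4-happy

53484 = (13,0,14,12)_16 → 13⁴ + 0⁴ + 14⁴ + 12⁴ = 87713
87713 = (1,5,6,10,1)_16 → 1⁴ + 5⁴ + 6⁴ + 10⁴ + 1⁴ = 11923
11923 = (2,14,9,3)_16 → 2⁴ + 14⁴ + 9⁴ + 3⁴ = 45074
45074 = (11,0,1,2)_16 → 11⁴ + 0⁴ + 1⁴ + 2⁴ = 14658
14658 = (3,9,4,2)_16 → 3⁴ + 9⁴ + 4⁴ + 2⁴ = 6914
6914 = (1,11,0,2)_16 → 1⁴ + 11⁴ + 0⁴ + 2⁴ = 14658  — 14658 already seen; the sequence cycles without reaching 1.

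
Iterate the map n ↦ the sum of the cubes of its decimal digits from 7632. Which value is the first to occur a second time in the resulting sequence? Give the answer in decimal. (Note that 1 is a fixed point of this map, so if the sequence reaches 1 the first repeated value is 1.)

153

7632 → 7³ + 6³ + 3³ + 2³ = 594
594 → 5³ + 9³ + 4³ = 918
918 → 9³ + 1³ + 8³ = 1242
1242 → 1³ + 2³ + 4³ + 2³ = 81
81 → 8³ + 1³ = 513
513 → 5³ + 1³ + 3³ = 153
153 → 1³ + 5³ + 3³ = 153  — 153 already appeared earlier.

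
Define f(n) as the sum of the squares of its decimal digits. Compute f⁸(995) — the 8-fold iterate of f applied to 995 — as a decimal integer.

995 → 9² + 9² + 5² = 187
187 → 1² + 8² + 7² = 114
114 → 1² + 1² + 4² = 18
18 → 1² + 8² = 65
65 → 6² + 5² = 61
61 → 6² + 1² = 37
37 → 3² + 7² = 58
58 → 5² + 8² = 89

89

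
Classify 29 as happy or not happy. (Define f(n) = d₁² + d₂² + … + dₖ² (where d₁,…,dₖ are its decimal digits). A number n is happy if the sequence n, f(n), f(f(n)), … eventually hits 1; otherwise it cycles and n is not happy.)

29 → 2² + 9² = 85
85 → 8² + 5² = 89
89 → 8² + 9² = 145
145 → 1² + 4² + 5² = 42
42 → 4² + 2² = 20
20 → 2² + 0² = 4
4 → 4² = 16
16 → 1² + 6² = 37
37 → 3² + 7² = 58
58 → 5² + 8² = 89  — 89 already seen; the sequence cycles without reaching 1.

not happy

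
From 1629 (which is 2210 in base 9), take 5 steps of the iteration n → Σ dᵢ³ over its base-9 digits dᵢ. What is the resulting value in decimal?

1629 = (2,2,1,0)_9 → 2³ + 2³ + 1³ + 0³ = 17
17 = (1,8)_9 → 1³ + 8³ = 513
513 = (6,3,0)_9 → 6³ + 3³ + 0³ = 243
243 = (3,0,0)_9 → 3³ + 0³ + 0³ = 27
27 = (3,0)_9 → 3³ + 0³ = 27

27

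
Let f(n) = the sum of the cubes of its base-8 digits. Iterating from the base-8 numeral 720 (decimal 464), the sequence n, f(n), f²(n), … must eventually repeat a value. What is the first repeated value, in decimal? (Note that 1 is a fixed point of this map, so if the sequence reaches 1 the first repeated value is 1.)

464 = (7,2,0)_8 → 7³ + 2³ + 0³ = 351
351 = (5,3,7)_8 → 5³ + 3³ + 7³ = 495
495 = (7,5,7)_8 → 7³ + 5³ + 7³ = 811
811 = (1,4,5,3)_8 → 1³ + 4³ + 5³ + 3³ = 217
217 = (3,3,1)_8 → 3³ + 3³ + 1³ = 55
55 = (6,7)_8 → 6³ + 7³ = 559
559 = (1,0,5,7)_8 → 1³ + 0³ + 5³ + 7³ = 469
469 = (7,2,5)_8 → 7³ + 2³ + 5³ = 476
476 = (7,3,4)_8 → 7³ + 3³ + 4³ = 434
434 = (6,6,2)_8 → 6³ + 6³ + 2³ = 440
440 = (6,7,0)_8 → 6³ + 7³ + 0³ = 559  — 559 already appeared earlier.

559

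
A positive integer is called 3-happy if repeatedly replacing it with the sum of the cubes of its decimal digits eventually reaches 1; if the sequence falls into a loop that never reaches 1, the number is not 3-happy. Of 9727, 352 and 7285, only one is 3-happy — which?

9727

9727: 9727 → 1423 → 100 → 1  — reaches 1 (3-happy)
352: 352 → 160 → 217 → 352  — repeats 352 (not 3-happy)
7285: 7285 → 988 → 1753 → 496 → 1009 → 730 → 370 → 370  — repeats 370 (not 3-happy)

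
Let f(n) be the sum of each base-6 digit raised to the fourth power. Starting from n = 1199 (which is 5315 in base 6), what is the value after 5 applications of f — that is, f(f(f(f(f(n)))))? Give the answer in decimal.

1199 = (5,3,1,5)_6 → 5⁴ + 3⁴ + 1⁴ + 5⁴ = 1332
1332 = (1,0,1,0,0)_6 → 1⁴ + 0⁴ + 1⁴ + 0⁴ + 0⁴ = 2
2 = (2)_6 → 2⁴ = 16
16 = (2,4)_6 → 2⁴ + 4⁴ = 272
272 = (1,1,3,2)_6 → 1⁴ + 1⁴ + 3⁴ + 2⁴ = 99

99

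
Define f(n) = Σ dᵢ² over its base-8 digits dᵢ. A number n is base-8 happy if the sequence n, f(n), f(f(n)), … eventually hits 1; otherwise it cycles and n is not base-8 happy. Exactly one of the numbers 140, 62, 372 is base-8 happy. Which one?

140: 140 → 21 → 29 → 34 → 20 → 20  — repeats 20 (not base-8 happy)
62: 62 → 85 → 30 → 45 → 50 → 40 → 25 → 10 → 5 → 25  — repeats 25 (not base-8 happy)
372: 372 → 77 → 27 → 18 → 8 → 1  — reaches 1 (base-8 happy)

372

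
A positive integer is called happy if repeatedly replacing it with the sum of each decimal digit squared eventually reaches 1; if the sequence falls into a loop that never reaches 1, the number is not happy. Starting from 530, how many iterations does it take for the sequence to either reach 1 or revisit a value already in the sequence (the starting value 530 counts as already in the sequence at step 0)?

530 → 5² + 3² + 0² = 25 + 9 + 0 = 34
34 → 3² + 4² = 9 + 16 = 25
25 → 2² + 5² = 4 + 25 = 29
29 → 2² + 9² = 4 + 81 = 85
85 → 8² + 5² = 64 + 25 = 89
89 → 8² + 9² = 64 + 81 = 145
145 → 1² + 4² + 5² = 1 + 16 + 25 = 42
42 → 4² + 2² = 16 + 4 = 20
20 → 2² + 0² = 4 + 0 = 4
4 → 4² = 16
16 → 1² + 6² = 1 + 36 = 37
37 → 3² + 7² = 9 + 49 = 58
58 → 5² + 8² = 25 + 64 = 89  — 89 repeats.
That took 13 steps.

13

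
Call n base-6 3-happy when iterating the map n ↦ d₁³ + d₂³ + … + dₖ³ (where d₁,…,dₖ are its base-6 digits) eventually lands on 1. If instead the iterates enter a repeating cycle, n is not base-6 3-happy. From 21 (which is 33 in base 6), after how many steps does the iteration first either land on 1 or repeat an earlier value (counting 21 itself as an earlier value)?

21 = (3,3)_6 → 3³ + 3³ = 54
54 = (1,3,0)_6 → 1³ + 3³ + 0³ = 28
28 = (4,4)_6 → 4³ + 4³ = 128
128 = (3,3,2)_6 → 3³ + 3³ + 2³ = 62
62 = (1,4,2)_6 → 1³ + 4³ + 2³ = 73
73 = (2,0,1)_6 → 2³ + 0³ + 1³ = 9
9 = (1,3)_6 → 1³ + 3³ = 28  — 28 repeats.
That took 7 steps.

7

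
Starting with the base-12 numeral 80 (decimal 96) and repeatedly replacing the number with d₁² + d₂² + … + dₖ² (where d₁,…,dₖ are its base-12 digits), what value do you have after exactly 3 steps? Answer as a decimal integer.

34

96 = (8,0)_12 → 64
64 = (5,4)_12 → 41
41 = (3,5)_12 → 34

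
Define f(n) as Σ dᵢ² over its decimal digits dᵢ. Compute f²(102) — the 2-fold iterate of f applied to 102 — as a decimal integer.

25

102 → 1² + 0² + 2² = 5
5 → 5² = 25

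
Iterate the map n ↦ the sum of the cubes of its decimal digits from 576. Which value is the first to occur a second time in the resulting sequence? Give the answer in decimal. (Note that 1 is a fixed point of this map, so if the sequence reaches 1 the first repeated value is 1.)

576 → 5³ + 7³ + 6³ = 684
684 → 6³ + 8³ + 4³ = 792
792 → 7³ + 9³ + 2³ = 1080
1080 → 1³ + 0³ + 8³ + 0³ = 513
513 → 5³ + 1³ + 3³ = 153
153 → 1³ + 5³ + 3³ = 153  — 153 already appeared earlier.

153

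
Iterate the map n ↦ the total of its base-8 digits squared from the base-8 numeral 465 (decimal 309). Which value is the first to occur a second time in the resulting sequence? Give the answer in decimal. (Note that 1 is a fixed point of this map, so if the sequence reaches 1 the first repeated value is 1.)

309 = (4,6,5)_8 → 77
77 = (1,1,5)_8 → 27
27 = (3,3)_8 → 18
18 = (2,2)_8 → 8
8 = (1,0)_8 → 1  — reached the fixed point 1.
1 → 1, so 1 is the first repeated value.

1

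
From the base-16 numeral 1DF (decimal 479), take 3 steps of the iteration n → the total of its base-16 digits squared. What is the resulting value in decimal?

479 = (1,13,15)_16 → 395
395 = (1,8,11)_16 → 186
186 = (11,10)_16 → 221

221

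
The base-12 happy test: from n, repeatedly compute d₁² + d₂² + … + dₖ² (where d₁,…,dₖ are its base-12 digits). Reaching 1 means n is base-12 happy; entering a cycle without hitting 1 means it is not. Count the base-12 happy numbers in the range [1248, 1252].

1248: 1248 → 128 → 164 → 66 → 61 → 26 → 8 → 64 → 41 → 34 → 104 → 128  (repeats 128)
1249: 1249 → 129 → 181 → 11 → 121 → 101 → 89 → 74 → 40 → 25 → 5 → 25  (repeats 25)
1250: 1250 → 132 → 121 → 101 → 89 → 74 → 40 → 25 → 5 → 25  (repeats 25)
1251: 1251 → 137 → 146 → 5 → 25 → 5  (repeats 5)
1252: 1252 → 144 → 1  (reaches 1)
base-12 happy: 1252

1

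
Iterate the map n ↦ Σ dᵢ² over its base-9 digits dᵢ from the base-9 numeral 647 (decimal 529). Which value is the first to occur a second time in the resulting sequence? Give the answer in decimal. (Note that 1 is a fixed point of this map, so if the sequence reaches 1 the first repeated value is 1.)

1

529 = (6,4,7)_9 → 6² + 4² + 7² = 36 + 16 + 49 = 101
101 = (1,2,2)_9 → 1² + 2² + 2² = 1 + 4 + 4 = 9
9 = (1,0)_9 → 1² + 0² = 1 + 0 = 1  — reached the fixed point 1.
1 → 1, so 1 is the first repeated value.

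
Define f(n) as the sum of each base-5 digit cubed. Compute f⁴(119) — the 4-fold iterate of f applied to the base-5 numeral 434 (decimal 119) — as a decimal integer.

119 = (4,3,4)_5 → 4³ + 3³ + 4³ = 64 + 27 + 64 = 155
155 = (1,1,1,0)_5 → 1³ + 1³ + 1³ + 0³ = 1 + 1 + 1 + 0 = 3
3 = (3)_5 → 3³ = 27
27 = (1,0,2)_5 → 1³ + 0³ + 2³ = 1 + 0 + 8 = 9

9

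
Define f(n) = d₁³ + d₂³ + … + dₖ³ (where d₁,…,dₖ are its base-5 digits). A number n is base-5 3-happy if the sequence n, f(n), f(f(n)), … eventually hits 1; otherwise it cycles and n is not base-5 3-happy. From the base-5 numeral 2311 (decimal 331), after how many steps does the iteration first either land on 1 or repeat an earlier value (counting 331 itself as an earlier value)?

6

331 = (2,3,1,1)_5 → 2³ + 3³ + 1³ + 1³ = 37
37 = (1,2,2)_5 → 1³ + 2³ + 2³ = 17
17 = (3,2)_5 → 3³ + 2³ = 35
35 = (1,2,0)_5 → 1³ + 2³ + 0³ = 9
9 = (1,4)_5 → 1³ + 4³ = 65
65 = (2,3,0)_5 → 2³ + 3³ + 0³ = 35  — 35 repeats.
That took 6 steps.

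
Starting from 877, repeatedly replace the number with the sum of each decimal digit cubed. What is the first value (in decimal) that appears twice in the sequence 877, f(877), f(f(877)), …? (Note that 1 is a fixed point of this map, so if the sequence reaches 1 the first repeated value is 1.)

877 → 8³ + 7³ + 7³ = 512 + 343 + 343 = 1198
1198 → 1³ + 1³ + 9³ + 8³ = 1 + 1 + 729 + 512 = 1243
1243 → 1³ + 2³ + 4³ + 3³ = 1 + 8 + 64 + 27 = 100
100 → 1³ + 0³ + 0³ = 1 + 0 + 0 = 1  — reached the fixed point 1.
1 → 1, so 1 is the first repeated value.

1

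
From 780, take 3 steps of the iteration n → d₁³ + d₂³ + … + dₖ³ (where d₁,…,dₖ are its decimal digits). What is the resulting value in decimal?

567

780 → 7³ + 8³ + 0³ = 855
855 → 8³ + 5³ + 5³ = 762
762 → 7³ + 6³ + 2³ = 567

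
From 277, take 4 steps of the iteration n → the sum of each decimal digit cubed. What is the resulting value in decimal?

277 → 2³ + 7³ + 7³ = 8 + 343 + 343 = 694
694 → 6³ + 9³ + 4³ = 216 + 729 + 64 = 1009
1009 → 1³ + 0³ + 0³ + 9³ = 1 + 0 + 0 + 729 = 730
730 → 7³ + 3³ + 0³ = 343 + 27 + 0 = 370

370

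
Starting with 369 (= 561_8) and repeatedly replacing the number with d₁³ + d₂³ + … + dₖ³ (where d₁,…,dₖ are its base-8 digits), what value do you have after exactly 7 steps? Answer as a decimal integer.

91

369 = (5,6,1)_8 → 5³ + 6³ + 1³ = 342
342 = (5,2,6)_8 → 5³ + 2³ + 6³ = 349
349 = (5,3,5)_8 → 5³ + 3³ + 5³ = 277
277 = (4,2,5)_8 → 4³ + 2³ + 5³ = 197
197 = (3,0,5)_8 → 3³ + 0³ + 5³ = 152
152 = (2,3,0)_8 → 2³ + 3³ + 0³ = 35
35 = (4,3)_8 → 4³ + 3³ = 91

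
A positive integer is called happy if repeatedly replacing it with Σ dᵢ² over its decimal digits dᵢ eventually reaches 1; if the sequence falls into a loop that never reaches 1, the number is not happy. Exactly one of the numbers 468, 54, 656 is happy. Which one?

468: 468 → 116 → 38 → 73 → 58 → 89 → 145 → 42 → 20 → 4 → 16 → 37 → 58  — repeats 58 (not happy)
54: 54 → 41 → 17 → 50 → 25 → 29 → 85 → 89 → 145 → 42 → 20 → 4 → 16 → 37 → 58 → 89  — repeats 89 (not happy)
656: 656 → 97 → 130 → 10 → 1  — reaches 1 (happy)

656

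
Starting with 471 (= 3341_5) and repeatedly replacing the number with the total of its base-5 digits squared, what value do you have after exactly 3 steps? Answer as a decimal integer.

1

471 = (3,3,4,1)_5 → 35
35 = (1,2,0)_5 → 5
5 = (1,0)_5 → 1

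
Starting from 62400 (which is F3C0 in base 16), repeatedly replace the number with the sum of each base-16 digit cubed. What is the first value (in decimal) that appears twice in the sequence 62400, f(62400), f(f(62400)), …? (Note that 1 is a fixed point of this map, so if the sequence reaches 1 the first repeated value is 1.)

72

62400 = (15,3,12,0)_16 → 15³ + 3³ + 12³ + 0³ = 3375 + 27 + 1728 + 0 = 5130
5130 = (1,4,0,10)_16 → 1³ + 4³ + 0³ + 10³ = 1 + 64 + 0 + 1000 = 1065
1065 = (4,2,9)_16 → 4³ + 2³ + 9³ = 64 + 8 + 729 = 801
801 = (3,2,1)_16 → 3³ + 2³ + 1³ = 27 + 8 + 1 = 36
36 = (2,4)_16 → 2³ + 4³ = 8 + 64 = 72
72 = (4,8)_16 → 4³ + 8³ = 64 + 512 = 576
576 = (2,4,0)_16 → 2³ + 4³ + 0³ = 8 + 64 + 0 = 72  — 72 already appeared earlier.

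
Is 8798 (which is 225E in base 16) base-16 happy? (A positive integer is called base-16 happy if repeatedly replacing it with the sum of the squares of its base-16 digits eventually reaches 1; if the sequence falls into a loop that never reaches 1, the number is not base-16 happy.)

not base-16 happy

8798 = (2,2,5,14)_16 → 2² + 2² + 5² + 14² = 229
229 = (14,5)_16 → 14² + 5² = 221
221 = (13,13)_16 → 13² + 13² = 338
338 = (1,5,2)_16 → 1² + 5² + 2² = 30
30 = (1,14)_16 → 1² + 14² = 197
197 = (12,5)_16 → 12² + 5² = 169
169 = (10,9)_16 → 10² + 9² = 181
181 = (11,5)_16 → 11² + 5² = 146
146 = (9,2)_16 → 9² + 2² = 85
85 = (5,5)_16 → 5² + 5² = 50
50 = (3,2)_16 → 3² + 2² = 13
13 = (13)_16 → 13² = 169  — 169 already seen; the sequence cycles without reaching 1.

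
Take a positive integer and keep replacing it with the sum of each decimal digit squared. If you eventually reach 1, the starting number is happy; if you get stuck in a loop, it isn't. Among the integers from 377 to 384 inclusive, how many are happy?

2

377: 377 → 107 → 50 → 25 → 29 → 85 → 89 → 145 → 42 → 20 → 4 → 16 → 37 → 58 → 89  — not happy
378: 378 → 122 → 9 → 81 → 65 → 61 → 37 → 58 → 89 → 145 → 42 → 20 → 4 → 16 → 37  — not happy
379: 379 → 139 → 91 → 82 → 68 → 100 → 1  — happy
380: 380 → 73 → 58 → 89 → 145 → 42 → 20 → 4 → 16 → 37 → 58  — not happy
381: 381 → 74 → 65 → 61 → 37 → 58 → 89 → 145 → 42 → 20 → 4 → 16 → 37  — not happy
382: 382 → 77 → 98 → 145 → 42 → 20 → 4 → 16 → 37 → 58 → 89 → 145  — not happy
383: 383 → 82 → 68 → 100 → 1  — happy
384: 384 → 89 → 145 → 42 → 20 → 4 → 16 → 37 → 58 → 89  — not happy
happy: 379, 383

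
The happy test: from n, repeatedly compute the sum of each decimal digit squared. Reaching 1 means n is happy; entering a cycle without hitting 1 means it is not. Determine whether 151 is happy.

151 → 1² + 5² + 1² = 27
27 → 2² + 7² = 53
53 → 5² + 3² = 34
34 → 3² + 4² = 25
25 → 2² + 5² = 29
29 → 2² + 9² = 85
85 → 8² + 5² = 89
89 → 8² + 9² = 145
145 → 1² + 4² + 5² = 42
42 → 4² + 2² = 20
20 → 2² + 0² = 4
4 → 4² = 16
16 → 1² + 6² = 37
37 → 3² + 7² = 58
58 → 5² + 8² = 89  — 89 already seen; the sequence cycles without reaching 1.

not happy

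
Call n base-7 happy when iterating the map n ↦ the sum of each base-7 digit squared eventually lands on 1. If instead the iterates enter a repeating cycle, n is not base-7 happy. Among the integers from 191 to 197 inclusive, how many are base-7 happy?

1

191: 191 → 49 → 1  (reaches 1)
192: 192 → 54 → 26 → 34 → 52 → 10 → 10  (repeats 10)
193: 193 → 61 → 27 → 45 → 45  (repeats 45)
194: 194 → 70 → 10 → 10  (repeats 10)
195: 195 → 81 → 33 → 41 → 61 → 27 → 45 → 45  (repeats 45)
196: 196 → 16 → 8 → 2 → 4 → 16  (repeats 16)
197: 197 → 17 → 13 → 37 → 29 → 17  (repeats 17)
base-7 happy: 191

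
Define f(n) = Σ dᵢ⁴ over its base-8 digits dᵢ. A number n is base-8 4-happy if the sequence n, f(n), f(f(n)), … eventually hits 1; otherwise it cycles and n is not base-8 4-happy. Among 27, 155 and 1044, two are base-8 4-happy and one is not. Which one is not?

27: 27 → 162 → 288 → 512 → 1  — reaches 1 (base-8 4-happy)
155: 155 → 178 → 1328 → 1568 → 337 → 642 → 33 → 257 → 257  — repeats 257 (not base-8 4-happy)
1044: 1044 → 288 → 512 → 1  — reaches 1 (base-8 4-happy)

155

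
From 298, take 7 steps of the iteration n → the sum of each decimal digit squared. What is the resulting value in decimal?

298 → 2² + 9² + 8² = 4 + 81 + 64 = 149
149 → 1² + 4² + 9² = 1 + 16 + 81 = 98
98 → 9² + 8² = 81 + 64 = 145
145 → 1² + 4² + 5² = 1 + 16 + 25 = 42
42 → 4² + 2² = 16 + 4 = 20
20 → 2² + 0² = 4 + 0 = 4
4 → 4² = 16

16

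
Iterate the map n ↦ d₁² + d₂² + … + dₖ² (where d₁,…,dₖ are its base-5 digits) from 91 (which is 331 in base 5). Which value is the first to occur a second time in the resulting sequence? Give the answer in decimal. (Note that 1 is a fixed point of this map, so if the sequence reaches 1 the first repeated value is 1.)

1

91 = (3,3,1)_5 → 19
19 = (3,4)_5 → 25
25 = (1,0,0)_5 → 1  — reached the fixed point 1.
1 → 1, so 1 is the first repeated value.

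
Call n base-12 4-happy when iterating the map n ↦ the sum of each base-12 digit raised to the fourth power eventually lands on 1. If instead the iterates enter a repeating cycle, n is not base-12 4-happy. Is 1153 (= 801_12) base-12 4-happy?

not base-12 4-happy

1153 = (8,0,1)_12 → 8⁴ + 0⁴ + 1⁴ = 4097
4097 = (2,4,5,5)_12 → 2⁴ + 4⁴ + 5⁴ + 5⁴ = 1522
1522 = (10,6,10)_12 → 10⁴ + 6⁴ + 10⁴ = 21296
21296 = (1,0,3,10,8)_12 → 1⁴ + 0⁴ + 3⁴ + 10⁴ + 8⁴ = 14178
14178 = (8,2,5,6)_12 → 8⁴ + 2⁴ + 5⁴ + 6⁴ = 6033
6033 = (3,5,10,9)_12 → 3⁴ + 5⁴ + 10⁴ + 9⁴ = 17267
17267 = (9,11,10,11)_12 → 9⁴ + 11⁴ + 10⁴ + 11⁴ = 45843
45843 = (2,2,6,4,3)_12 → 2⁴ + 2⁴ + 6⁴ + 4⁴ + 3⁴ = 1665
1665 = (11,6,9)_12 → 11⁴ + 6⁴ + 9⁴ = 22498
22498 = (1,1,0,2,10)_12 → 1⁴ + 1⁴ + 0⁴ + 2⁴ + 10⁴ = 10018
10018 = (5,9,6,10)_12 → 5⁴ + 9⁴ + 6⁴ + 10⁴ = 18482
18482 = (10,8,4,2)_12 → 10⁴ + 8⁴ + 4⁴ + 2⁴ = 14368
14368 = (8,3,9,4)_12 → 8⁴ + 3⁴ + 9⁴ + 4⁴ = 10994
10994 = (6,4,4,2)_12 → 6⁴ + 4⁴ + 4⁴ + 2⁴ = 1824
1824 = (1,0,8,0)_12 → 1⁴ + 0⁴ + 8⁴ + 0⁴ = 4097  — 4097 already seen; the sequence cycles without reaching 1.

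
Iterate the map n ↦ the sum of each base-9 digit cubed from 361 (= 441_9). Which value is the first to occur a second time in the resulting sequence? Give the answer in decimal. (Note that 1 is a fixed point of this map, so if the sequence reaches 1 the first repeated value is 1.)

361 = (4,4,1)_9 → 4³ + 4³ + 1³ = 129
129 = (1,5,3)_9 → 1³ + 5³ + 3³ = 153
153 = (1,8,0)_9 → 1³ + 8³ + 0³ = 513
513 = (6,3,0)_9 → 6³ + 3³ + 0³ = 243
243 = (3,0,0)_9 → 3³ + 0³ + 0³ = 27
27 = (3,0)_9 → 3³ + 0³ = 27  — 27 already appeared earlier.

27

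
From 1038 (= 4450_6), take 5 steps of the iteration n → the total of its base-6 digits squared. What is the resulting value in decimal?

29

1038 = (4,4,5,0)_6 → 4² + 4² + 5² + 0² = 57
57 = (1,3,3)_6 → 1² + 3² + 3² = 19
19 = (3,1)_6 → 3² + 1² = 10
10 = (1,4)_6 → 1² + 4² = 17
17 = (2,5)_6 → 2² + 5² = 29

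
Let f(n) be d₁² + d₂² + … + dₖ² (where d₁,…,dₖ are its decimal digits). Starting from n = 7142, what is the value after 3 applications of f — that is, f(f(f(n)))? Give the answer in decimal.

97

7142 → 70
70 → 49
49 → 97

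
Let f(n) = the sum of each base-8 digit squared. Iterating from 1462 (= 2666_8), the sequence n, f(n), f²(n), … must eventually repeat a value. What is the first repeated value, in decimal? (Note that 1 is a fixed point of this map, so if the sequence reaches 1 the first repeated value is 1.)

1462 = (2,6,6,6)_8 → 2² + 6² + 6² + 6² = 112
112 = (1,6,0)_8 → 1² + 6² + 0² = 37
37 = (4,5)_8 → 4² + 5² = 41
41 = (5,1)_8 → 5² + 1² = 26
26 = (3,2)_8 → 3² + 2² = 13
13 = (1,5)_8 → 1² + 5² = 26  — 26 already appeared earlier.

26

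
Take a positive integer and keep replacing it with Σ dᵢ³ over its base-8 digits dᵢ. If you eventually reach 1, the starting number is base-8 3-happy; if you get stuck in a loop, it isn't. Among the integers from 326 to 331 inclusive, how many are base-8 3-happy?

2

326: 326 → 341 → 258 → 72 → 2 → 8 → 1  (reaches 1)
327: 327 → 468 → 415 → 586 → 11 → 28 → 91 → 55 → 559 → 469 → 476 → 434 → 440 → 559  (repeats 559)
328: 328 → 126 → 560 → 217 → 55 → 559 → 469 → 476 → 434 → 440 → 559  (repeats 559)
329: 329 → 127 → 687 → 477 → 495 → 811 → 217 → 55 → 559 → 469 → 476 → 434 → 440 → 559  (repeats 559)
330: 330 → 134 → 224 → 91 → 55 → 559 → 469 → 476 → 434 → 440 → 559  (repeats 559)
331: 331 → 153 → 36 → 128 → 8 → 1  (reaches 1)
base-8 3-happy: 326, 331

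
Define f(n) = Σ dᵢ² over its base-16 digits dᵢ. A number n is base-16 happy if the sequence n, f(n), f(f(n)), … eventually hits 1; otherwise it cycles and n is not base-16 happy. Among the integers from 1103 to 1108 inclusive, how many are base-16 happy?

1

1103: 1103 → 257 → 2 → 4 → 16 → 1  (reaches 1)
1104: 1104 → 41 → 85 → 50 → 13 → 169 → 181 → 146 → 85  (repeats 85)
1105: 1105 → 42 → 104 → 100 → 52 → 25 → 82 → 29 → 170 → 200 → 208 → 169 → 181 → 146 → 85 → 50 → 13 → 169  (repeats 169)
1106: 1106 → 45 → 173 → 269 → 170 → 200 → 208 → 169 → 181 → 146 → 85 → 50 → 13 → 169  (repeats 169)
1107: 1107 → 50 → 13 → 169 → 181 → 146 → 85 → 50  (repeats 50)
1108: 1108 → 57 → 90 → 125 → 218 → 269 → 170 → 200 → 208 → 169 → 181 → 146 → 85 → 50 → 13 → 169  (repeats 169)
base-16 happy: 1103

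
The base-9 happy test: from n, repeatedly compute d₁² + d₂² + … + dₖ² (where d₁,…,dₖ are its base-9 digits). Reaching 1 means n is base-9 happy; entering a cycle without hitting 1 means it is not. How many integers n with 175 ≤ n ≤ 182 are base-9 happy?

175: 175 → 21 → 13 → 17 → 65 → 53 → 89 → 65  — not base-9 happy
176: 176 → 30 → 18 → 4 → 16 → 50 → 50  — not base-9 happy
177: 177 → 41 → 41  — not base-9 happy
178: 178 → 54 → 36 → 16 → 50 → 50  — not base-9 happy
179: 179 → 69 → 85 → 17 → 65 → 53 → 89 → 65  — not base-9 happy
180: 180 → 8 → 64 → 50 → 50  — not base-9 happy
181: 181 → 9 → 1  — base-9 happy
182: 182 → 12 → 10 → 2 → 4 → 16 → 50 → 50  — not base-9 happy
base-9 happy: 181

1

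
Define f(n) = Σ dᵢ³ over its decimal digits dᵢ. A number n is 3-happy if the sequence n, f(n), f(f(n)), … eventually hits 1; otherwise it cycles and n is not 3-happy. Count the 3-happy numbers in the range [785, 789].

785: 785 → 980 → 1241 → 74 → 407 → 407  — not 3-happy
786: 786 → 1071 → 345 → 216 → 225 → 141 → 66 → 432 → 99 → 1458 → 702 → 351 → 153 → 153  — not 3-happy
787: 787 → 1198 → 1243 → 100 → 1  — 3-happy
788: 788 → 1367 → 587 → 980 → 1241 → 74 → 407 → 407  — not 3-happy
789: 789 → 1584 → 702 → 351 → 153 → 153  — not 3-happy
3-happy: 787

1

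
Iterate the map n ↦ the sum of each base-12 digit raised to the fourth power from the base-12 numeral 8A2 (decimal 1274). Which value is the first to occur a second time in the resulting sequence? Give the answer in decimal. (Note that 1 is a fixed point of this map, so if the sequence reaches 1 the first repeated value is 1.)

20016

1274 = (8,10,2)_12 → 8⁴ + 10⁴ + 2⁴ = 14112
14112 = (8,2,0,0)_12 → 8⁴ + 2⁴ + 0⁴ + 0⁴ = 4112
4112 = (2,4,6,8)_12 → 2⁴ + 4⁴ + 6⁴ + 8⁴ = 5664
5664 = (3,3,4,0)_12 → 3⁴ + 3⁴ + 4⁴ + 0⁴ = 418
418 = (2,10,10)_12 → 2⁴ + 10⁴ + 10⁴ = 20016
20016 = (11,7,0,0)_12 → 11⁴ + 7⁴ + 0⁴ + 0⁴ = 17042
17042 = (9,10,4,2)_12 → 9⁴ + 10⁴ + 4⁴ + 2⁴ = 16833
16833 = (9,8,10,9)_12 → 9⁴ + 8⁴ + 10⁴ + 9⁴ = 27218
27218 = (1,3,9,0,2)_12 → 1⁴ + 3⁴ + 9⁴ + 0⁴ + 2⁴ = 6659
6659 = (3,10,2,11)_12 → 3⁴ + 10⁴ + 2⁴ + 11⁴ = 24738
24738 = (1,2,3,9,6)_12 → 1⁴ + 2⁴ + 3⁴ + 9⁴ + 6⁴ = 7955
7955 = (4,7,2,11)_12 → 4⁴ + 7⁴ + 2⁴ + 11⁴ = 17314
17314 = (10,0,2,10)_12 → 10⁴ + 0⁴ + 2⁴ + 10⁴ = 20016  — 20016 already appeared earlier.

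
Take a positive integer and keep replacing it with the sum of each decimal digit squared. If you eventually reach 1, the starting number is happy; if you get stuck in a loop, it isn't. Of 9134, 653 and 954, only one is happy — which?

9134: 9134 → 107 → 50 → 25 → 29 → 85 → 89 → 145 → 42 → 20 → 4 → 16 → 37 → 58 → 89  — repeats 89 (not happy)
653: 653 → 70 → 49 → 97 → 130 → 10 → 1  — reaches 1 (happy)
954: 954 → 122 → 9 → 81 → 65 → 61 → 37 → 58 → 89 → 145 → 42 → 20 → 4 → 16 → 37  — repeats 37 (not happy)

653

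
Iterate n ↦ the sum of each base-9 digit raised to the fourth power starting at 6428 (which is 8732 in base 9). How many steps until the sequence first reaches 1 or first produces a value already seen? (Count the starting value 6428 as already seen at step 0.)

11

6428 = (8,7,3,2)_9 → 8⁴ + 7⁴ + 3⁴ + 2⁴ = 4096 + 2401 + 81 + 16 = 6594
6594 = (1,0,0,3,6)_9 → 1⁴ + 0⁴ + 0⁴ + 3⁴ + 6⁴ = 1 + 0 + 0 + 81 + 1296 = 1378
1378 = (1,8,0,1)_9 → 1⁴ + 8⁴ + 0⁴ + 1⁴ = 1 + 4096 + 0 + 1 = 4098
4098 = (5,5,5,3)_9 → 5⁴ + 5⁴ + 5⁴ + 3⁴ = 625 + 625 + 625 + 81 = 1956
1956 = (2,6,1,3)_9 → 2⁴ + 6⁴ + 1⁴ + 3⁴ = 16 + 1296 + 1 + 81 = 1394
1394 = (1,8,1,8)_9 → 1⁴ + 8⁴ + 1⁴ + 8⁴ = 1 + 4096 + 1 + 4096 = 8194
8194 = (1,2,2,1,4)_9 → 1⁴ + 2⁴ + 2⁴ + 1⁴ + 4⁴ = 1 + 16 + 16 + 1 + 256 = 290
290 = (3,5,2)_9 → 3⁴ + 5⁴ + 2⁴ = 81 + 625 + 16 = 722
722 = (8,8,2)_9 → 8⁴ + 8⁴ + 2⁴ = 4096 + 4096 + 16 = 8208
8208 = (1,2,2,3,0)_9 → 1⁴ + 2⁴ + 2⁴ + 3⁴ + 0⁴ = 1 + 16 + 16 + 81 + 0 = 114
114 = (1,3,6)_9 → 1⁴ + 3⁴ + 6⁴ = 1 + 81 + 1296 = 1378  — 1378 repeats.
That took 11 steps.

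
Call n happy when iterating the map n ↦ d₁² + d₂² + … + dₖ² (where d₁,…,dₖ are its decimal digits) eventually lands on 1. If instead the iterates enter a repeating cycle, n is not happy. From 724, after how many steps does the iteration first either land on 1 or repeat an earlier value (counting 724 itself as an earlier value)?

724 → 7² + 2² + 4² = 49 + 4 + 16 = 69
69 → 6² + 9² = 36 + 81 = 117
117 → 1² + 1² + 7² = 1 + 1 + 49 = 51
51 → 5² + 1² = 25 + 1 = 26
26 → 2² + 6² = 4 + 36 = 40
40 → 4² + 0² = 16 + 0 = 16
16 → 1² + 6² = 1 + 36 = 37
37 → 3² + 7² = 9 + 49 = 58
58 → 5² + 8² = 25 + 64 = 89
89 → 8² + 9² = 64 + 81 = 145
145 → 1² + 4² + 5² = 1 + 16 + 25 = 42
42 → 4² + 2² = 16 + 4 = 20
20 → 2² + 0² = 4 + 0 = 4
4 → 4² = 16  — 16 repeats.
That took 14 steps.

14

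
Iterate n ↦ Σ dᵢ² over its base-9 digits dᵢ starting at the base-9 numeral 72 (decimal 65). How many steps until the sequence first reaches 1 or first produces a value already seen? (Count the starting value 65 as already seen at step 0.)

3

65 = (7,2)_9 → 7² + 2² = 53
53 = (5,8)_9 → 5² + 8² = 89
89 = (1,0,8)_9 → 1² + 0² + 8² = 65  — 65 repeats.
That took 3 steps.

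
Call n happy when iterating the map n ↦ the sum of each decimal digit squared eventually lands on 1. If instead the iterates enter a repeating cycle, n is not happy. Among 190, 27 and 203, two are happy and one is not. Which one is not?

27

190: 190 → 82 → 68 → 100 → 1  — reaches 1 (happy)
27: 27 → 53 → 34 → 25 → 29 → 85 → 89 → 145 → 42 → 20 → 4 → 16 → 37 → 58 → 89  — repeats 89 (not happy)
203: 203 → 13 → 10 → 1  — reaches 1 (happy)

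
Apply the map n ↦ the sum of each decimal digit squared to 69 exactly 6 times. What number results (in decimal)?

69 → 6² + 9² = 117
117 → 1² + 1² + 7² = 51
51 → 5² + 1² = 26
26 → 2² + 6² = 40
40 → 4² + 0² = 16
16 → 1² + 6² = 37

37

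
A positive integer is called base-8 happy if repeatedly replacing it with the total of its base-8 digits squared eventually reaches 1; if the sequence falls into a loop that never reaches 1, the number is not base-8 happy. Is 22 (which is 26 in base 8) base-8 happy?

22 = (2,6)_8 → 40
40 = (5,0)_8 → 25
25 = (3,1)_8 → 10
10 = (1,2)_8 → 5
5 = (5)_8 → 25  — 25 already seen; the sequence cycles without reaching 1.

not base-8 happy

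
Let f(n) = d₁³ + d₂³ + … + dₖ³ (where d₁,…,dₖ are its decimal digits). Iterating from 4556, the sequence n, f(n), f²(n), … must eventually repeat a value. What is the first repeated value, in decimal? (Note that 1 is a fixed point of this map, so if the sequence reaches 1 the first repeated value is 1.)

371

4556 → 530
530 → 152
152 → 134
134 → 92
92 → 737
737 → 713
713 → 371
371 → 371  — 371 already appeared earlier.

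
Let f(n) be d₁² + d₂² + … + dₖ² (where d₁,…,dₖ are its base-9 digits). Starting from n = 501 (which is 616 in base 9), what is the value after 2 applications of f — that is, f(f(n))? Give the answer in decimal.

65

501 = (6,1,6)_9 → 6² + 1² + 6² = 36 + 1 + 36 = 73
73 = (8,1)_9 → 8² + 1² = 64 + 1 = 65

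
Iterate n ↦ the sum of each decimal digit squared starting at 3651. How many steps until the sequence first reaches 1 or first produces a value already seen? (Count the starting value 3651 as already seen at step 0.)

3651 → 71
71 → 50
50 → 25
25 → 29
29 → 85
85 → 89
89 → 145
145 → 42
42 → 20
20 → 4
4 → 16
16 → 37
37 → 58
58 → 89  — 89 repeats.
That took 14 steps.

14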